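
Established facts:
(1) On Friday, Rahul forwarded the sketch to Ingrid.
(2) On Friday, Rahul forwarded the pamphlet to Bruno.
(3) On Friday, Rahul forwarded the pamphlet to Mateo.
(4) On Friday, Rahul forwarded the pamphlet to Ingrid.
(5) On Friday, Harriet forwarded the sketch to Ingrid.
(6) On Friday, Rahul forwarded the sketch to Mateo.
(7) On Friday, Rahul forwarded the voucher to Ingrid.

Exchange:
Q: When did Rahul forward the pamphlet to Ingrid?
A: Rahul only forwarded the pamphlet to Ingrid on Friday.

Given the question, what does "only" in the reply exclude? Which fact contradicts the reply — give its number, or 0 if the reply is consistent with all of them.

0

The question "When did ...?" targets the setting, so in the reply the focus falls on "on Friday".
So "only" ranges over settings; the rest (agent = Rahul, thing = the pamphlet, recipient = Ingrid) is presupposed.
No fact keeps agent = Rahul, thing = the pamphlet, recipient = Ingrid while changing the setting; every other fact differs on something backgrounded. The reply stands.
(Fact (1) would refute a reading with focus on the thing — but that is not what the question asks.)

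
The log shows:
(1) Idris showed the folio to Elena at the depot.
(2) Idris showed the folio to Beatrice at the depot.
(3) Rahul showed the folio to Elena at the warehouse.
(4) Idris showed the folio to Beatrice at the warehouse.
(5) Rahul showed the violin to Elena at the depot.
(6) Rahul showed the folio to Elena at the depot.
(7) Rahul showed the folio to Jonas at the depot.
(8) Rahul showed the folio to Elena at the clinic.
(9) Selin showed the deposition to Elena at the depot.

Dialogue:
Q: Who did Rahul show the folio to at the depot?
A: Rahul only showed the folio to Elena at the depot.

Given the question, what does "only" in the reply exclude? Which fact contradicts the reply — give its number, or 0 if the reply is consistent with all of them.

7

Answering "Who did ... to ...?" puts focus on the recipient — here, "Elena".
So "only" ranges over recipients; the rest (Rahul as agent and the folio as thing and at the depot as setting) is presupposed.
Fact (7) keeps Rahul as agent and the folio as thing and at the depot as setting but has recipient = Jonas; that refutes the reply.
(Fact (3) would refute a reading with focus on the setting — but that is not what the question asks.)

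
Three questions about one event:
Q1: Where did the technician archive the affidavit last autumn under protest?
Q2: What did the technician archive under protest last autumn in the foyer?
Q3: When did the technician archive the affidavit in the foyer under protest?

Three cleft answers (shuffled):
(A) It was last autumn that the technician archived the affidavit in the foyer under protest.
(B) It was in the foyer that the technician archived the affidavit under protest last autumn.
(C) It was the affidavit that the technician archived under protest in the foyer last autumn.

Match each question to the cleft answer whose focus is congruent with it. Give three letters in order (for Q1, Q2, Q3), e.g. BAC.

Q1 asks about the location; cleft (B) focuses "in the foyer", which is the location — so Q1 → B.
Q2 asks about the direct object; cleft (C) focuses "the affidavit", which is the direct object — so Q2 → C.
Q3 asks about the time; cleft (A) focuses "last autumn", which is the time — so Q3 → A.
Mapping: Q1→B, Q2→C, Q3→A.

BCA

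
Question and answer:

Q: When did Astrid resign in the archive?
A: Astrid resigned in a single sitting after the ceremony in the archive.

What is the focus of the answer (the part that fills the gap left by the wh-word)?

after the ceremony

The wh-word "when" asks about the time.
In the answer, "Astrid" and "in the archive" are given — repeated from the question.
"in a single sitting" is also new, but it specifies the manner, which is not what the question asks about — so it is not the focus.
The constituent filling the time gap is "after the ceremony"; that is the focus.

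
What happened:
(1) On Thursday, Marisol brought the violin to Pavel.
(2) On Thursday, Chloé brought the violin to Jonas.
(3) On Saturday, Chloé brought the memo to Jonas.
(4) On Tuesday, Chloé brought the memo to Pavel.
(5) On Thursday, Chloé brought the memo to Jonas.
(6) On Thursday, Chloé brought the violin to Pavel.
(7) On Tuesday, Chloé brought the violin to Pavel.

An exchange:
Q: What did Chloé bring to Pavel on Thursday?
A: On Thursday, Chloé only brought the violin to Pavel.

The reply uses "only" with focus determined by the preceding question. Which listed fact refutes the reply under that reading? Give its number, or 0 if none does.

Answering "What did ...?" puts focus on the thing — here, "the violin".
So "only" ranges over things; the rest (agent = Chloé, recipient = Pavel, setting = on Thursday) is presupposed.
No fact keeps agent = Chloé, recipient = Pavel, setting = on Thursday while changing the thing; every other fact differs on something backgrounded. The reply stands.
(Fact (7) would refute a reading with focus on the setting — but that is not what the question asks.)

0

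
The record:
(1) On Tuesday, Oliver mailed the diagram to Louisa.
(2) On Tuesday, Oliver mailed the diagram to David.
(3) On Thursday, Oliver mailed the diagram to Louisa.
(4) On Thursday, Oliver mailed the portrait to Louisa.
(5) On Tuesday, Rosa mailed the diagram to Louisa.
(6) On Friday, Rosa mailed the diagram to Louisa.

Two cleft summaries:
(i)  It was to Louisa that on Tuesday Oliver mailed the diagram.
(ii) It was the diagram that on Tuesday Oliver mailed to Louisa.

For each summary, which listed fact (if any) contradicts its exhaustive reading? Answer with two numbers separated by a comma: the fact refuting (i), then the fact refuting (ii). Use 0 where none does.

2, 0

Summary (i) focuses "Louisa" (the recipient); background agent = Oliver, thing = the diagram, setting = on Tuesday. Fact (2) matches that background with recipient = David — refutes (i).
Summary (ii) focuses "the diagram" (the thing); background agent = Oliver, recipient = Louisa, setting = on Tuesday. No fact matches that background with a different thing, so 0.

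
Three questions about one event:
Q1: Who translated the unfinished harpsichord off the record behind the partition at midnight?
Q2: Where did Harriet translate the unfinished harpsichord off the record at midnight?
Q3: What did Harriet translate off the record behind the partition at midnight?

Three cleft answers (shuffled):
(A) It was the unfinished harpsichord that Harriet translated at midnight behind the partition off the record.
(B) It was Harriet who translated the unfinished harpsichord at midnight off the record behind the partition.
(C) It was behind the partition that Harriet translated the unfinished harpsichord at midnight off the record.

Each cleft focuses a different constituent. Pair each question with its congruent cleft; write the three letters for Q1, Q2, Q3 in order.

Q1 asks about the subject (agent); cleft (B) focuses "Harriet", which is the subject (agent) — so Q1 → B.
Q2 asks about the location; cleft (C) focuses "behind the partition", which is the location — so Q2 → C.
Q3 asks about the direct object; cleft (A) focuses "the unfinished harpsichord", which is the direct object — so Q3 → A.
Mapping: Q1→B, Q2→C, Q3→A.

BCA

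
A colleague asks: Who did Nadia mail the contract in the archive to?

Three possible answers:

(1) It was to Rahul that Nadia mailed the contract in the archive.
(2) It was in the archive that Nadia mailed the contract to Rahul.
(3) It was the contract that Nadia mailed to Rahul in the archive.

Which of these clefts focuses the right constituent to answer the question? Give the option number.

The question word "who" targets the recipient.
Option (1) clefts "to Rahul" — that matches what the question asks about.
Option (2) clefts "in the archive" — the location, not what was asked.
Option (3) clefts "the contract" — the direct object, not what was asked.
So the congruent reply is (1).

1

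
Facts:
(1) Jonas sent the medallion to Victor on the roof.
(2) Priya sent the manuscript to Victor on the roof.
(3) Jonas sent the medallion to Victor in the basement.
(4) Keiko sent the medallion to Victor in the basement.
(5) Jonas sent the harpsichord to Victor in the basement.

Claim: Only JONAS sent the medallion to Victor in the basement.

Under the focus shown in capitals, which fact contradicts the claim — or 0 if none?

The capitals mark "Jonas" as focus. So "only" rules out other agents, with the rest (the medallion as thing and Victor as recipient and in the basement as setting) as background.
Fact (4) shares the background but differs in agent (Keiko) — a counterexample.

4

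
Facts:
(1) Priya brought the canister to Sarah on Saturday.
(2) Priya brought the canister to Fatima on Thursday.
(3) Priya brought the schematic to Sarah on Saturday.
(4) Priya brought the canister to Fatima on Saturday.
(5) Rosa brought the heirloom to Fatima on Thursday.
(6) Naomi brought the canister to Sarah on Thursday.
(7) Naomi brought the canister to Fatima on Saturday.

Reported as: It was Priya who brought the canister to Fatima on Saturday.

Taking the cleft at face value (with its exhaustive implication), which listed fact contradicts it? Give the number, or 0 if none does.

7

Focus of the cleft: "Priya" (the agent). Presupposed background: same thing, recipient, setting (the canister / Fatima / on Saturday).
The exhaustive reading says no other agent fits that background.
Fact (7) shares the background but with agent = Naomi; exhaustivity is violated.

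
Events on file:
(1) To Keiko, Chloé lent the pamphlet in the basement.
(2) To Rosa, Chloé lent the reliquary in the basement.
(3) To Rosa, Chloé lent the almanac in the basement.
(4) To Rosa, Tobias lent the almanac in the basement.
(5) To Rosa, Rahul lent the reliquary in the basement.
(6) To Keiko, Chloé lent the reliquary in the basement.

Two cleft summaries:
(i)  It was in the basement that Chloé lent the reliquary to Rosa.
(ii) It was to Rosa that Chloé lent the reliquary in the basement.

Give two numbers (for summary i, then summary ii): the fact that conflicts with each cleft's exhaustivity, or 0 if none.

(i): focus "in the basement". No fact shares agent = Chloé, thing = the reliquary, recipient = Rosa with a different setting. 0.
(ii): focus "Rosa". Looking for agent = Chloé, thing = the reliquary, setting = in the basement with some other recipient — fact (6) has Keiko there. Refuted.

0, 6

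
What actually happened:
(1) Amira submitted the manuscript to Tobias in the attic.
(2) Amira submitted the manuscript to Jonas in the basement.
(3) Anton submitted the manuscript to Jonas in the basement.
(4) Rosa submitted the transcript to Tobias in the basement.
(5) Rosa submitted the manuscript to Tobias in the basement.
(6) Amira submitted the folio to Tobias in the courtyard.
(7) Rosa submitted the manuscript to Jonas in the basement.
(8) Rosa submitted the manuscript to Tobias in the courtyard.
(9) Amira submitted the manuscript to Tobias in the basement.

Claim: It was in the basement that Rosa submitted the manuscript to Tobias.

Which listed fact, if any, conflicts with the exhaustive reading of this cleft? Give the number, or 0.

8

Focus of the cleft: "in the basement" (the setting). Presupposed background: Rosa as agent and the manuscript as thing and Tobias as recipient.
Exhaustivity: in the basement is the only setting satisfying that background.
But fact (8) also has Rosa as agent and the manuscript as thing and Tobias as recipient, with setting = in the courtyard — so the exhaustive reading fails.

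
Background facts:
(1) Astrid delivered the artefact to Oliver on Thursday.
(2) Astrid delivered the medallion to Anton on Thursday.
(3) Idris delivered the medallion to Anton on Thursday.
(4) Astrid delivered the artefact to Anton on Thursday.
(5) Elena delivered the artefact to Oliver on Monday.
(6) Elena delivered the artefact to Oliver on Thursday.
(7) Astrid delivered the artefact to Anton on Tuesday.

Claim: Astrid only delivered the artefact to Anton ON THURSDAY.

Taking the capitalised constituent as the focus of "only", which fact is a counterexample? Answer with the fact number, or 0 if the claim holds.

7

Focus (in capitals) is "on Thursday" — the setting. "Only" excludes alternative settings while holding fixed agent = Astrid, thing = the artefact, recipient = Anton.
Fact (7) matches on agent = Astrid, thing = the artefact, recipient = Anton, but has setting = on Tuesday instead. That refutes the claim.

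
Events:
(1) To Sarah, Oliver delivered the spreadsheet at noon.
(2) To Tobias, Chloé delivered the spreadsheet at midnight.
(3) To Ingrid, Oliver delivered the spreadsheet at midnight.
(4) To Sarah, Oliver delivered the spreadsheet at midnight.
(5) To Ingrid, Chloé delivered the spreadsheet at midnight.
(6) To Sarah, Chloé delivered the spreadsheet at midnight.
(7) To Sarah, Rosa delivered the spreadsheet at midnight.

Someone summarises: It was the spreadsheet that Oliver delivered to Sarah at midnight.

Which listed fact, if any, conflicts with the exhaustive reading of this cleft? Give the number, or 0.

0

The cleft puts "the spreadsheet" in focus and presupposes the open proposition with same agent, recipient, setting (Oliver / Sarah / at midnight).
Exhaustivity: the spreadsheet is the only thing satisfying that background.
Every other fact differs from the presupposition on some backgrounded slot, so none challenges the exhaustivity.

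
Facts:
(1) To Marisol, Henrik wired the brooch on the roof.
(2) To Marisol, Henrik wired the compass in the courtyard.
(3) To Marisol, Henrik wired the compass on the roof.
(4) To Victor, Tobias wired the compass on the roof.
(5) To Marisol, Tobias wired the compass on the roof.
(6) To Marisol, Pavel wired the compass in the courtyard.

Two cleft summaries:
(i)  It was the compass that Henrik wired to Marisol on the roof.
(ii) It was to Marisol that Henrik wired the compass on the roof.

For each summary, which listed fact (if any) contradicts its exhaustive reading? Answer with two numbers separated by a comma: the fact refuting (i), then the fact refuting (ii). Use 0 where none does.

1, 0

(i): focus "the compass". Looking for same agent, recipient, setting (Henrik / Marisol / on the roof) with some other thing — fact (1) has the brooch there. Refuted.
(ii): focus "Marisol". No fact shares same agent, thing, setting (Henrik / the compass / on the roof) with a different recipient. 0.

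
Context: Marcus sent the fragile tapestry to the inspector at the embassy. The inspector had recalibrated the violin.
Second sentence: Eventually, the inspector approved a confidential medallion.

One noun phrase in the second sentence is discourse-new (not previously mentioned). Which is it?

a confidential medallion

"the inspector" in the second sentence is given — already mentioned in the context.
"a confidential medallion" has no antecedent in the context; it is discourse-new (the indefinite article also signals a new referent).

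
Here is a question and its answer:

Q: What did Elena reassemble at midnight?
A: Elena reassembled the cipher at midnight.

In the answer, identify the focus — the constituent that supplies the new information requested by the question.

The wh-word "what" asks about the direct object.
In the answer, "Elena" and "at midnight" are given — repeated from the question.
The constituent filling the direct object gap is "the cipher"; that is the focus and would carry nuclear stress.

the cipher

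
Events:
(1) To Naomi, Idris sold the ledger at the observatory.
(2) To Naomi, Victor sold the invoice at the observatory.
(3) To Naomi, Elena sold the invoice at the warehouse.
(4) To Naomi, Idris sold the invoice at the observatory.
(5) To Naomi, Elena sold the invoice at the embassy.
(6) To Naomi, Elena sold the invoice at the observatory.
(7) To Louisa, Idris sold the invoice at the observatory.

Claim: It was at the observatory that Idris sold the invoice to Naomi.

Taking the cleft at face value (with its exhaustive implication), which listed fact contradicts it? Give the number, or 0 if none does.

0

Focus of the cleft: "at the observatory" (the setting). Presupposed background: Idris as agent and the invoice as thing and Naomi as recipient.
Exhaustivity: at the observatory is the only setting satisfying that background.
No listed fact matches the background with a different setting. Exhaustivity holds.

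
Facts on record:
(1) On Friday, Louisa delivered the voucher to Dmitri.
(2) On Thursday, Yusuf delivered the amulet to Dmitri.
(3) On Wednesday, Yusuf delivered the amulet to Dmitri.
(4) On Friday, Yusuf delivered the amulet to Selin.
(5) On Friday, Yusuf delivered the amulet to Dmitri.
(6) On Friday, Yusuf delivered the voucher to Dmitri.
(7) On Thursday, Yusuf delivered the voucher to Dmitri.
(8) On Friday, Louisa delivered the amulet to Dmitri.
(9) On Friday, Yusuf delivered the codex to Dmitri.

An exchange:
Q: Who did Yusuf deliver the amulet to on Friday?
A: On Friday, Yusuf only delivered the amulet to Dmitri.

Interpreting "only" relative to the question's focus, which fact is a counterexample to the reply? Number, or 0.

4

The question "Who did ... to ...?" targets the recipient, so in the reply the focus falls on "Dmitri".
So "only" ranges over recipients; the rest (same agent, thing, setting (Yusuf / the amulet / on Friday)) is presupposed.
Fact (4) keeps same agent, thing, setting (Yusuf / the amulet / on Friday) but has recipient = Selin; that refutes the reply.
(Fact (6) would refute a reading with focus on the thing — but that is not what the question asks.)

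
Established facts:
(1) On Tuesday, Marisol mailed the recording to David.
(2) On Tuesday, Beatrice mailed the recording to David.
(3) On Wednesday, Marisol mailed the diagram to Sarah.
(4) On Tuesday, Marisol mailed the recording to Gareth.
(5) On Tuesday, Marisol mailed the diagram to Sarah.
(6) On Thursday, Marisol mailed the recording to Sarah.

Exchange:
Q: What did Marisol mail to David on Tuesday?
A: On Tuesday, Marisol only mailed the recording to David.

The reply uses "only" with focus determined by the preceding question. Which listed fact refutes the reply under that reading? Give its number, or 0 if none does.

0

The question "What did ...?" targets the thing, so in the reply the focus falls on "the recording".
"Only" then excludes alternative things while the background — Marisol as agent and David as recipient and on Tuesday as setting — is held fixed.
No fact keeps Marisol as agent and David as recipient and on Tuesday as setting while changing the thing; every other fact differs on something backgrounded. The reply stands.
(Fact (4) would refute a reading with focus on the recipient — but that is not what the question asks.)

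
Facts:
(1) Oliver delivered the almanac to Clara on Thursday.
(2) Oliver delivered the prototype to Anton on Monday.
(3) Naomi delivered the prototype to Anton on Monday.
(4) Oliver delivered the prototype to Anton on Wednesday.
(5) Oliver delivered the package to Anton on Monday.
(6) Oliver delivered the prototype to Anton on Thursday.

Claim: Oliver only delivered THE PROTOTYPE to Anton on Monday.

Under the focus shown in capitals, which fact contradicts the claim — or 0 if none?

The capitals mark "the prototype" as focus. So "only" rules out other things, with the rest (Oliver as agent and Anton as recipient and on Monday as setting) as background.
Fact (5) shares the background but differs in thing (the package) — a counterexample.

5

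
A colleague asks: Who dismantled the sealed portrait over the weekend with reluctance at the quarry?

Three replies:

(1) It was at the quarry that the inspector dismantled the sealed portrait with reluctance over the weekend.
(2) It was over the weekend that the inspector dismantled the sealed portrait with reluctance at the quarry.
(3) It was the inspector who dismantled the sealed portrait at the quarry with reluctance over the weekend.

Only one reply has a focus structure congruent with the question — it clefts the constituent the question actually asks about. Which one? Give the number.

3

The question word "who" targets the subject (agent).
Option (1) clefts "at the quarry" — the location, not what was asked.
Option (2) clefts "over the weekend" — the time, not what was asked.
Option (3) clefts "the inspector" — that matches what the question asks about.
So the congruent reply is (3).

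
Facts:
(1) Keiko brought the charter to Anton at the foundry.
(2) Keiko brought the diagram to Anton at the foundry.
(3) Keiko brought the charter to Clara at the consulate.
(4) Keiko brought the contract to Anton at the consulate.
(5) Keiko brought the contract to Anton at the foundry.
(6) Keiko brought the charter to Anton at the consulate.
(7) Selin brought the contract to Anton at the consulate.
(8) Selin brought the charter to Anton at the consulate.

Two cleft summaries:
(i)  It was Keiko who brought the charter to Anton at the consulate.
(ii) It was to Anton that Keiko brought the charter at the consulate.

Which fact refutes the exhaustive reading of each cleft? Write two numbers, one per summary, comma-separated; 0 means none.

8, 3

(i): focus "Keiko". Looking for the charter as thing and Anton as recipient and at the consulate as setting with some other agent — fact (8) has Selin there. Refuted.
(ii): focus "Anton". Looking for Keiko as agent and the charter as thing and at the consulate as setting with some other recipient — fact (3) has Clara there. Refuted.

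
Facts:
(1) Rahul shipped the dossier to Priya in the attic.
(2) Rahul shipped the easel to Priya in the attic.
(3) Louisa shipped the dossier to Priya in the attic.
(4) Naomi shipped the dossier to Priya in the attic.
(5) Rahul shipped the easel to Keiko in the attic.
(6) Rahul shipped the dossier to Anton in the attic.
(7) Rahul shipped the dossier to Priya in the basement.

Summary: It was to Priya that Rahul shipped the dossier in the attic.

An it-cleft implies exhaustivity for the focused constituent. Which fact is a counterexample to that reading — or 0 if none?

Focus of the cleft: "Priya" (the recipient). Presupposed background: agent = Rahul, thing = the dossier, setting = in the attic.
Exhaustivity: Priya is the only recipient satisfying that background.
Fact (6) shares the background but with recipient = Anton; exhaustivity is violated.

6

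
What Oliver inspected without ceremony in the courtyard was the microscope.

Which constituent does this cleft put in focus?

the microscope

In a pseudo-cleft "What ... was X", the post-copular constituent X is the focus.
Here the focus is "the microscope". The backgrounded (presupposed) material includes "Oliver", "in the courtyard" and "without ceremony".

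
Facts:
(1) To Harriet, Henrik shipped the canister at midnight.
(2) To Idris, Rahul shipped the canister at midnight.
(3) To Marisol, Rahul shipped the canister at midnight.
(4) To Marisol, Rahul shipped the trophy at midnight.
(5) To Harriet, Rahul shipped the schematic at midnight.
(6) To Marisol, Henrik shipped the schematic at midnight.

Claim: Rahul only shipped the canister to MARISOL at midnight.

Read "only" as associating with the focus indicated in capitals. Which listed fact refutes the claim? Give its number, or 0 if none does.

The capitals mark "Marisol" as focus. So "only" rules out other recipients, with the rest (same agent, thing, setting (Rahul / the canister / at midnight)) as background.
Fact (2) shares the background but differs in recipient (Idris) — a counterexample.

2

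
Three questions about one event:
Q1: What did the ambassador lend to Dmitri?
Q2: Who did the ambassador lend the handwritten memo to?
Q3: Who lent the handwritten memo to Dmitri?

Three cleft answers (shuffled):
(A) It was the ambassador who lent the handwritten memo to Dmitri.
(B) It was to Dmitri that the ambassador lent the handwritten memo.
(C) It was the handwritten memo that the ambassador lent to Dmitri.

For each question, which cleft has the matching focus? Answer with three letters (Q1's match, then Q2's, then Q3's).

CBA

Q1 asks about the direct object; cleft (C) focuses "the handwritten memo", which is the direct object — so Q1 → C.
Q2 asks about the recipient; cleft (B) focuses "to Dmitri", which is the recipient — so Q2 → B.
Q3 asks about the subject (agent); cleft (A) focuses "the ambassador", which is the subject (agent) — so Q3 → A.
Mapping: Q1→C, Q2→B, Q3→A.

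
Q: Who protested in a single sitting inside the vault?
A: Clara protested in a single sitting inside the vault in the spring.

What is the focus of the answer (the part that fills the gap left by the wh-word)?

The wh-word "who" asks about the subject (agent).
In the answer, "in a single sitting" and "inside the vault" are given — repeated from the question.
"in the spring" is also new, but it specifies the time, which is not what the question asks about — so it is not the focus.
The constituent filling the subject (agent) gap is "Clara"; that is the focus.

Clara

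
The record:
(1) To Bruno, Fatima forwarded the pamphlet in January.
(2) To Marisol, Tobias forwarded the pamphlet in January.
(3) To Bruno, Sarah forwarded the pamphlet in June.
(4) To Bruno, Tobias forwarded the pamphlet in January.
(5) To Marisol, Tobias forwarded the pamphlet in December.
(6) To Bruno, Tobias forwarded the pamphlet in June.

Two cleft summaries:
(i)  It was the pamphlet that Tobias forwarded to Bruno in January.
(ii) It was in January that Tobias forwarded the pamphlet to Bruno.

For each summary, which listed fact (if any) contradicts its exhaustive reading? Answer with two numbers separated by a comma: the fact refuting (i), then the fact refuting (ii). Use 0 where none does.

0, 6

(i): focus "the pamphlet". No fact shares Tobias as agent and Bruno as recipient and in January as setting with a different thing. 0.
(ii): focus "in January". Looking for Tobias as agent and the pamphlet as thing and Bruno as recipient with some other setting — fact (6) has in June there. Refuted.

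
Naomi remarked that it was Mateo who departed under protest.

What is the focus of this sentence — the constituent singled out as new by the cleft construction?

Mateo

In an it-cleft "It was X that/who ...", the clefted constituent X is the focus; the that/who-clause expresses the presupposed open proposition.
Here the focus is "Mateo". The backgrounded (presupposed) material includes "under protest".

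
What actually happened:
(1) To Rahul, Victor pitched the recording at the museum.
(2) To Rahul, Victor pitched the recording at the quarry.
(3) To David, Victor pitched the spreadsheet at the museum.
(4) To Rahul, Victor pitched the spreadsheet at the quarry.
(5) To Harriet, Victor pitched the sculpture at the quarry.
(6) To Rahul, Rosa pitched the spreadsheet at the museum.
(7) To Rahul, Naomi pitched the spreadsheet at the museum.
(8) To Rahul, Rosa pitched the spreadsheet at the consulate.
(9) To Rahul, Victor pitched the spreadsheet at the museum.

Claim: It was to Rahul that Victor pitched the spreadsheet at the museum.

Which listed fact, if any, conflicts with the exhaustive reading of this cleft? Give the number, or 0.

3

The cleft puts "Rahul" in focus and presupposes the open proposition with Victor as agent and the spreadsheet as thing and at the museum as setting.
The exhaustive reading says no other recipient fits that background.
Fact (3) shares the background but with recipient = David; exhaustivity is violated.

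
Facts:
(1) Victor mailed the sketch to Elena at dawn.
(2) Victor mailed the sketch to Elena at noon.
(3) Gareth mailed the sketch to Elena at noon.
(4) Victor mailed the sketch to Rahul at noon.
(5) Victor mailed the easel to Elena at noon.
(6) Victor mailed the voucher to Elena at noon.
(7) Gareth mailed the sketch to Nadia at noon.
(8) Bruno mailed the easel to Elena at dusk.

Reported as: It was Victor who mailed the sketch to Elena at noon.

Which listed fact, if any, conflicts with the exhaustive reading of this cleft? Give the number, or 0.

The cleft puts "Victor" in focus and presupposes the open proposition with thing = the sketch, recipient = Elena, setting = at noon.
The exhaustive reading says no other agent fits that background.
Fact (3) shares the background but with agent = Gareth; exhaustivity is violated.

3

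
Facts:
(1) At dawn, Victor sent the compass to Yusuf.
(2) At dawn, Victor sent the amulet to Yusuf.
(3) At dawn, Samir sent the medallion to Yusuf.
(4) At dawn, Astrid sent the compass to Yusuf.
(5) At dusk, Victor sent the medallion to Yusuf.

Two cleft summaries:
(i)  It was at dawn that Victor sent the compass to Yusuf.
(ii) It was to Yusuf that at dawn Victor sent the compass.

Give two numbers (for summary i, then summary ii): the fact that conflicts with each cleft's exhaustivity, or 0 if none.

0, 0

(i): focus "at dawn". No fact shares same agent, thing, recipient (Victor / the compass / Yusuf) with a different setting. 0.
(ii): focus "Yusuf". No fact shares same agent, thing, setting (Victor / the compass / at dawn) with a different recipient. 0.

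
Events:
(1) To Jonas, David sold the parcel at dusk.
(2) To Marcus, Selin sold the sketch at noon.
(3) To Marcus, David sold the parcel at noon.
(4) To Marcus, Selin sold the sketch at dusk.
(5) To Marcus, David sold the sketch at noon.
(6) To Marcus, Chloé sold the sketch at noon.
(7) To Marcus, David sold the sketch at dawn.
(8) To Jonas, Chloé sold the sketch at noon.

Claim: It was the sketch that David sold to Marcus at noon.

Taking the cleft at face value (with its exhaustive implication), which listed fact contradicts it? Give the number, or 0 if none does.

Focus of the cleft: "the sketch" (the thing). Presupposed background: agent = David, recipient = Marcus, setting = at noon.
Exhaustivity: the sketch is the only thing satisfying that background.
Fact (3) shares the background but with thing = the parcel; exhaustivity is violated.

3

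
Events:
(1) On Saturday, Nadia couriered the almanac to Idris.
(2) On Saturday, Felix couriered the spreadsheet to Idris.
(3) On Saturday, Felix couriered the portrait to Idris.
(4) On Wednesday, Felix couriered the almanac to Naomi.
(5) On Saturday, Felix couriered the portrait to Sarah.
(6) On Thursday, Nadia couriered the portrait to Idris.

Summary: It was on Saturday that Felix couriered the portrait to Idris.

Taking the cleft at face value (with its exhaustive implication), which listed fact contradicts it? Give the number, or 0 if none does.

Focus of the cleft: "on Saturday" (the setting). Presupposed background: agent = Felix, thing = the portrait, recipient = Idris.
Exhaustivity: on Saturday is the only setting satisfying that background.
No listed fact matches the background with a different setting. Exhaustivity holds.

0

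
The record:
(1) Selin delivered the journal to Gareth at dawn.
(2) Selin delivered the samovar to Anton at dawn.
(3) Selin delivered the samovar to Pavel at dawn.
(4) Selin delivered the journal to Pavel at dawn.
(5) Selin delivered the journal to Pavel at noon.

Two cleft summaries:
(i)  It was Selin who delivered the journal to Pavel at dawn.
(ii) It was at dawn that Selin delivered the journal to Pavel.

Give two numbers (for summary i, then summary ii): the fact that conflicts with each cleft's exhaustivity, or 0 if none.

0, 5

Summary (i) focuses "Selin" (the agent); background thing = the journal, recipient = Pavel, setting = at dawn. No fact matches that background with a different agent, so 0.
Summary (ii) focuses "at dawn" (the setting); background agent = Selin, thing = the journal, recipient = Pavel. Fact (5) matches that background with setting = at noon — refutes (ii).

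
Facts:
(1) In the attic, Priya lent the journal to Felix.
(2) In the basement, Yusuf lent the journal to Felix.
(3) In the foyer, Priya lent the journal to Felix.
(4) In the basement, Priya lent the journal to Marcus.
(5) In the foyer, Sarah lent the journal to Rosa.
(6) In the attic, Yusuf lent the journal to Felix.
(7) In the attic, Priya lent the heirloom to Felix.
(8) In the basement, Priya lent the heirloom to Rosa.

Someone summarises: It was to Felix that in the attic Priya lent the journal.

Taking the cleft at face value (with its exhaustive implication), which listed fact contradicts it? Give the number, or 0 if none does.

Focus of the cleft: "Felix" (the recipient). Presupposed background: same agent, thing, setting (Priya / the journal / in the attic).
Exhaustivity: Felix is the only recipient satisfying that background.
Every other fact differs from the presupposition on some backgrounded slot, so none challenges the exhaustivity.

0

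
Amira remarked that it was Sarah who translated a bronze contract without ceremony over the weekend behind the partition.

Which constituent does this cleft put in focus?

Sarah

In an it-cleft "It was X that/who ...", the clefted constituent X is the focus; the that/who-clause expresses the presupposed open proposition.
Here the focus is "Sarah". The backgrounded (presupposed) material includes "a bronze contract", "behind the partition", "over the weekend" and "without ceremony".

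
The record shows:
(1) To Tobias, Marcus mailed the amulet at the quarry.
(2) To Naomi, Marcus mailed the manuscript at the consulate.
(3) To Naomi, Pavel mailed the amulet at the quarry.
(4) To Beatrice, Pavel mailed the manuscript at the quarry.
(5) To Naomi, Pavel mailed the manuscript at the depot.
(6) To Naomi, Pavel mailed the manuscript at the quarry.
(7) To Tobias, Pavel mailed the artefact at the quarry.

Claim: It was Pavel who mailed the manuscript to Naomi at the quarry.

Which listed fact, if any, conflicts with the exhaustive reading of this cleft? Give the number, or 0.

0

Focus of the cleft: "Pavel" (the agent). Presupposed background: the manuscript as thing and Naomi as recipient and at the quarry as setting.
Exhaustivity: Pavel is the only agent satisfying that background.
No listed fact matches the background with a different agent. Exhaustivity holds.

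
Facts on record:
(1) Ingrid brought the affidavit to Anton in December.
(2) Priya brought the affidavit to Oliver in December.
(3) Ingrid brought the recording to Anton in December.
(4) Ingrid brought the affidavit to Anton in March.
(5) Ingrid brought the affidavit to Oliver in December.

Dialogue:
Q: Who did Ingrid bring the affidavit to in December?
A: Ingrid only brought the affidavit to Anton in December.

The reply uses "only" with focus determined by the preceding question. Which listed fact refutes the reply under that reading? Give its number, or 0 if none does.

5

Answering "Who did ... to ...?" puts focus on the recipient — here, "Anton".
"Only" then excludes alternative recipients while the background — Ingrid as agent and the affidavit as thing and in December as setting — is held fixed.
Fact (5) shares the background with a different recipient (Oliver) — counterexample.
(Fact (3) would refute a reading with focus on the thing — but that is not what the question asks.)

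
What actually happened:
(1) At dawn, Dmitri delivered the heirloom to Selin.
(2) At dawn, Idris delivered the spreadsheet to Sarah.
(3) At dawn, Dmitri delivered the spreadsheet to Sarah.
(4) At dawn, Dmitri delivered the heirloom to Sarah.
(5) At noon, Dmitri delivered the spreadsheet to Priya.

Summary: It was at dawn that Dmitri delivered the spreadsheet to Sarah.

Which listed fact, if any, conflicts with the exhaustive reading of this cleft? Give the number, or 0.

Focus of the cleft: "at dawn" (the setting). Presupposed background: Dmitri as agent and the spreadsheet as thing and Sarah as recipient.
The exhaustive reading says no other setting fits that background.
No listed fact matches the background with a different setting. Exhaustivity holds.

0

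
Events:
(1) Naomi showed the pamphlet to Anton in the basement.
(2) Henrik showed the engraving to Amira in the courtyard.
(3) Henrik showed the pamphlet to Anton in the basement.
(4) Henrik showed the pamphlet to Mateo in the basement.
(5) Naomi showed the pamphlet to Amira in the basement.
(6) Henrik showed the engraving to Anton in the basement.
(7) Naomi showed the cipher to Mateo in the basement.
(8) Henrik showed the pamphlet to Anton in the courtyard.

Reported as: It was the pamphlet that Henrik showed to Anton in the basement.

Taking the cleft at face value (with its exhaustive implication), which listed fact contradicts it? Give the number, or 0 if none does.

6

Focus of the cleft: "the pamphlet" (the thing). Presupposed background: same agent, recipient, setting (Henrik / Anton / in the basement).
Exhaustivity: the pamphlet is the only thing satisfying that background.
But fact (6) also has same agent, recipient, setting (Henrik / Anton / in the basement), with thing = the engraving — so the exhaustive reading fails.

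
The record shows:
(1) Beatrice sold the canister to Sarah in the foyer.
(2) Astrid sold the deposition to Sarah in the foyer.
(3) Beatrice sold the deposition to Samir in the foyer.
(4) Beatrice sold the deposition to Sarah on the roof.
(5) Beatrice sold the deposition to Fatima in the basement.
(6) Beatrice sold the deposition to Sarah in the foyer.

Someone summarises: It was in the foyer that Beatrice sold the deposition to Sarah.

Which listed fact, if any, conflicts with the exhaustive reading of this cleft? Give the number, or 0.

4

Focus of the cleft: "in the foyer" (the setting). Presupposed background: Beatrice as agent and the deposition as thing and Sarah as recipient.
The exhaustive reading says no other setting fits that background.
Fact (4) shares the background but with setting = on the roof; exhaustivity is violated.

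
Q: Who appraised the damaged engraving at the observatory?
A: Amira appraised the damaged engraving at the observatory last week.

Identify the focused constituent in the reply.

Amira

The wh-word "who" asks about the subject (agent).
In the answer, "the damaged engraving" and "at the observatory" are given — repeated from the question.
"last week" is also new, but it specifies the time, which is not what the question asks about — so it is not the focus.
The constituent filling the subject (agent) gap is "Amira"; that is the focus.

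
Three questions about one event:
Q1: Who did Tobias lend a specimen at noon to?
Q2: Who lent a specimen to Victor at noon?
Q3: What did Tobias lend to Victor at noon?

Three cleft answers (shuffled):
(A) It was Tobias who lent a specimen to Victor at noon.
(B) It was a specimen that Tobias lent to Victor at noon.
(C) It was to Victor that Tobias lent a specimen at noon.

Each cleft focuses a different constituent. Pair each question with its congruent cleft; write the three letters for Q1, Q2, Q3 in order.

Q1 asks about the recipient; cleft (C) focuses "to Victor", which is the recipient — so Q1 → C.
Q2 asks about the subject (agent); cleft (A) focuses "Tobias", which is the subject (agent) — so Q2 → A.
Q3 asks about the direct object; cleft (B) focuses "a specimen", which is the direct object — so Q3 → B.
Mapping: Q1→C, Q2→A, Q3→B.

CAB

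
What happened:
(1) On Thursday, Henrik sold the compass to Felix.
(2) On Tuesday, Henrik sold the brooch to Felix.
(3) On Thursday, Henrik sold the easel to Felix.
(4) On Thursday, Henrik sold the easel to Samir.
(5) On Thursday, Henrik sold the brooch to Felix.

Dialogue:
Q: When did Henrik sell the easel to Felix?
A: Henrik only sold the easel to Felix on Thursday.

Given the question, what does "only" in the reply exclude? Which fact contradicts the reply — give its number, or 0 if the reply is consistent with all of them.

0

The question "When did ...?" targets the setting, so in the reply the focus falls on "on Thursday".
So "only" ranges over settings; the rest (same agent, thing, recipient (Henrik / the easel / Felix)) is presupposed.
No fact keeps same agent, thing, recipient (Henrik / the easel / Felix) while changing the setting; every other fact differs on something backgrounded. The reply stands.
(Fact (1) would refute a reading with focus on the thing — but that is not what the question asks.)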